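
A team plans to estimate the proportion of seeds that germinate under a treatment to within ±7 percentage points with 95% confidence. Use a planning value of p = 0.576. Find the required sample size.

For a proportion with margin E = 0.07 at 95% confidence, z = 1.960.
n = p̂(1−p̂)(z/E)² = 0.576 × 0.424 × (1.960/0.07)² = 191.47
Round up: n = 192.

192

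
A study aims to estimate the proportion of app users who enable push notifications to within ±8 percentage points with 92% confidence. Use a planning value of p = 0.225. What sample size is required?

n = 84

For a proportion with margin E = 0.08 at 92% confidence, z = 1.751.
n = p̂(1−p̂)(z/E)² = 0.225 × 0.775 × (1.751/0.08)² = 83.54
Round up: n = 84.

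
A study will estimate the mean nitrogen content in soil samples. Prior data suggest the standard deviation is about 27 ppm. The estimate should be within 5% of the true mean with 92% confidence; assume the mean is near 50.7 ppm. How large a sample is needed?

348

For a mean, the margin of error is E = z·σ/√n, so n = (zσ/E)².
At 92% confidence, z = 1.751.
E = 5% of 50.7 = 2.535 ppm.
n = (1.751 × 27 / 2.535)² = 347.81
Round up: n = 348.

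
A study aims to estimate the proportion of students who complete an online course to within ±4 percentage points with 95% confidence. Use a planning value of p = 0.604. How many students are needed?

For a proportion with margin E = 0.04 at 95% confidence, z = 1.960.
n = p̂(1−p̂)(z/E)² = 0.604 × 0.396 × (1.960/0.04)² = 574.28
Round up: n = 575.

n = 575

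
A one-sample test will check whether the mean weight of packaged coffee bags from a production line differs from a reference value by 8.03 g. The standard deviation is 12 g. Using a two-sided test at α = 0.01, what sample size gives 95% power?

For a one-sample z-test, n = ((z_{α/2} + z_β)·σ/δ)².
z_{α/2} = 2.576 (two-sided α = 0.01); z_β = 1.645 (power 95% → β = 0.05).
n = (4.221 × 12 / 8.03)² = 39.79
Round up: n = 40.

40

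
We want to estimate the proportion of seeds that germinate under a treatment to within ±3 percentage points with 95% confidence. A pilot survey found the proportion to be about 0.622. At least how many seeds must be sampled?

For a proportion with margin E = 0.03 at 95% confidence, z = 1.960.
n = p̂(1−p̂)(z/E)² = 0.622 × 0.378 × (1.960/0.03)² = 1003.58
Round up: n = 1004.

1004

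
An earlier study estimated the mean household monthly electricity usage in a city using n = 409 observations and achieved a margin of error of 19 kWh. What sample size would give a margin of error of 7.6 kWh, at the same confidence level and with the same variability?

Margin of error scales as 1/√n, so n₂ = n₁·(E₁/E₂)².
n₂ = 409 × (19/7.6)² = 409 × 6.25 = 2556.25
Round up: n₂ = 2557.

2557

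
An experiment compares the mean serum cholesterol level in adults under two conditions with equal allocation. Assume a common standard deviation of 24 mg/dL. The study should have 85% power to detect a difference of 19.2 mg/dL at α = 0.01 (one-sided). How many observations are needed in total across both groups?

For two equal groups, n per group = 2·((z_α + z_β)·σ/δ)².
z_α = 2.326; z_β = 1.036 (power 85%).
n = 2 × (3.362 × 24 / 19.2)² = 2 × 17.66 = 35.32
Round up: n = 36 per group.
Total across both groups: 2 × 36 = 72.

72 total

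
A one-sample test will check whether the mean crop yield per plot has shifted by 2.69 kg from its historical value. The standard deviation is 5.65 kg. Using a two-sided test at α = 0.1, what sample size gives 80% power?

28

For a one-sample z-test, n = ((z_{α/2} + z_β)·σ/δ)².
z_{α/2} = 1.645 (two-sided α = 0.1); z_β = 0.842 (power 80% → β = 0.2).
n = (2.487 × 5.65 / 2.69)² = 27.29
Round up: n = 28.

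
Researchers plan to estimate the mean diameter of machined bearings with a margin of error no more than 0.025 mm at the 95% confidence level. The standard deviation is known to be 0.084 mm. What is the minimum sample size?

For a mean, the margin of error is E = z·σ/√n, so n = (zσ/E)².
At 95% confidence, z = 1.960.
n = (1.960 × 0.084 / 0.025)² = 43.37
Round up: n = 44.

44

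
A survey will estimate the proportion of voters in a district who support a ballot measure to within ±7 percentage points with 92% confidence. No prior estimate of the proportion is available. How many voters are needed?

157

For a proportion with margin E = 0.07 at 92% confidence, z = 1.751.
With no prior estimate, use p = 0.5, which maximizes p(1−p) at 0.25.
n = 0.25 × (z/E)² = 0.25 × (1.751/0.07)² = 156.43
Round up: n = 157.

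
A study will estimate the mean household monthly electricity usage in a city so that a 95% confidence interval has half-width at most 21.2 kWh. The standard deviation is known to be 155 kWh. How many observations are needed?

For a mean, the margin of error is E = z·σ/√n, so n = (zσ/E)².
At 95% confidence, z = 1.960.
n = (1.960 × 155 / 21.2)² = 205.35
Round up: n = 206.

n = 206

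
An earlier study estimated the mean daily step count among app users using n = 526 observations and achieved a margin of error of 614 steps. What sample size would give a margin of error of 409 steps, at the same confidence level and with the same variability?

1186

Margin of error scales as 1/√n, so n₂ = n₁·(E₁/E₂)².
n₂ = 526 × (614/409)² = 526 × 2.254 = 1185.60
Round up: n₂ = 1186.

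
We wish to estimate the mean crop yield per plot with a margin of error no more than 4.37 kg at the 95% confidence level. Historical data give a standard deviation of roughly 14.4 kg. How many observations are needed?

For a mean, the margin of error is E = z·σ/√n, so n = (zσ/E)².
At 95% confidence, z = 1.960.
n = (1.960 × 14.4 / 4.37)² = 41.71
Round up: n = 42.

42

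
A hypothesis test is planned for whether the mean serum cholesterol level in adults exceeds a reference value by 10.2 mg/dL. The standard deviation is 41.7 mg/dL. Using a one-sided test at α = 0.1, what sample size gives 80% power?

76

For a one-sample z-test, n = ((z_α + z_β)·σ/δ)².
z_α = 1.282 (one-sided α = 0.1); z_β = 0.842 (power 80% → β = 0.2).
n = (2.124 × 41.7 / 10.2)² = 75.40
Round up: n = 76.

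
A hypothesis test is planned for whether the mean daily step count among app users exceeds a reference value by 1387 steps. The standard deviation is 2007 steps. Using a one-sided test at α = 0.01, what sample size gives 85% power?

For a one-sample z-test, n = ((z_α + z_β)·σ/δ)².
z_α = 2.326 (one-sided α = 0.01); z_β = 1.036 (power 85% → β = 0.15).
n = (3.362 × 2007 / 1387)² = 23.67
Round up: n = 24.

24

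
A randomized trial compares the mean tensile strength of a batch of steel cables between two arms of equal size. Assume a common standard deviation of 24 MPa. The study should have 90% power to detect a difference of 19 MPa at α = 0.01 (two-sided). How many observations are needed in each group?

48 per group

For two equal groups, n per group = 2·((z_{α/2} + z_β)·σ/δ)².
z_{α/2} = 2.576; z_β = 1.282 (power 90%).
n = 2 × (3.858 × 24 / 19)² = 2 × 23.75 = 47.50
Round up: n = 48 per group.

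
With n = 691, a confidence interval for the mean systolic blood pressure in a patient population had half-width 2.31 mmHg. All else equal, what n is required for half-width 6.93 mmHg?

77

Margin of error scales as 1/√n, so n₂ = n₁·(E₁/E₂)².
n₂ = 691 × (2.31/6.93)² = 691 × 0.1111 = 76.77
Round up: n₂ = 77.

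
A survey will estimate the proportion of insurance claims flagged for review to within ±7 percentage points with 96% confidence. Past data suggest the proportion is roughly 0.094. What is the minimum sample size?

For a proportion with margin E = 0.07 at 96% confidence, z = 2.054.
n = p̂(1−p̂)(z/E)² = 0.094 × 0.906 × (2.054/0.07)² = 73.33
Round up: n = 74.

74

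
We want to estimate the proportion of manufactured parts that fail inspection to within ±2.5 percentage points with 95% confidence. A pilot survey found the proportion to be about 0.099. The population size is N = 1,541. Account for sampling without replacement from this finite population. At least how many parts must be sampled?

For a proportion with margin E = 0.025 at 95% confidence, z = 1.960.
n = p̂(1−p̂)(z/E)² = 0.099 × 0.901 × (1.960/0.025)² = 548.27 — call this n₀.
Finite-population correction with N = 1,541: n = n₀ / (1 + (n₀−1)/N) = 548.27 / 1.355 = 404.63
Round up: n = 405.

405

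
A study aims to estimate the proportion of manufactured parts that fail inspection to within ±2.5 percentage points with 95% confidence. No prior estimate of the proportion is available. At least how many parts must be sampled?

1537

For a proportion with margin E = 0.025 at 95% confidence, z = 1.960.
With no prior estimate, use p = 0.5, which maximizes p(1−p) at 0.25.
n = 0.25 × (z/E)² = 0.25 × (1.960/0.025)² = 1536.64
Round up: n = 1537.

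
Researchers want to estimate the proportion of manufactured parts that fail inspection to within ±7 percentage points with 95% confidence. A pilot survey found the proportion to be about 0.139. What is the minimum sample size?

94

For a proportion with margin E = 0.07 at 95% confidence, z = 1.960.
n = p̂(1−p̂)(z/E)² = 0.139 × 0.861 × (1.960/0.07)² = 93.83
Round up: n = 94.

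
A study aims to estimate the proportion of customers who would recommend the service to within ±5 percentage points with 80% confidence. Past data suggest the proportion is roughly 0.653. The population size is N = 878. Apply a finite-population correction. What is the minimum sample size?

For a proportion with margin E = 0.05 at 80% confidence, z = 1.282.
n = p̂(1−p̂)(z/E)² = 0.653 × 0.347 × (1.282/0.05)² = 148.96 — call this n₀.
Finite-population correction with N = 878: n = n₀ / (1 + (n₀−1)/N) = 148.96 / 1.169 = 127.43
Round up: n = 128.

n = 128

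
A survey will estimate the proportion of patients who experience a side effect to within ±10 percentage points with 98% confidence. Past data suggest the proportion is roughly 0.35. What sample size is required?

For a proportion with margin E = 0.1 at 98% confidence, z = 2.326.
n = p̂(1−p̂)(z/E)² = 0.35 × 0.65 × (2.326/0.1)² = 123.08
Round up: n = 124.

124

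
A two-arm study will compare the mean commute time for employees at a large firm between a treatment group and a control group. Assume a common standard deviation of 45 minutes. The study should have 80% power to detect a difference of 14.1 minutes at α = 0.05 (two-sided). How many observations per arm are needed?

160 per group

For two equal groups, n per group = 2·((z_{α/2} + z_β)·σ/δ)².
z_{α/2} = 1.960; z_β = 0.842 (power 80%).
n = 2 × (2.802 × 45 / 14.1)² = 2 × 79.97 = 159.94
Round up: n = 160 per group.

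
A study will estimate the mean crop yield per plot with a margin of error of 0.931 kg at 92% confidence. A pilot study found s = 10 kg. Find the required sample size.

354

For a mean, the margin of error is E = z·σ/√n, so n = (zσ/E)².
At 92% confidence, z = 1.751.
n = (1.751 × 10 / 0.931)² = 353.73
Round up: n = 354.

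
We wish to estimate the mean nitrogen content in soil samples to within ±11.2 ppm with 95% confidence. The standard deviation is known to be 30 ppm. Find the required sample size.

For a mean, the margin of error is E = z·σ/√n, so n = (zσ/E)².
At 95% confidence, z = 1.960.
n = (1.960 × 30 / 11.2)² = 27.56
Round up: n = 28.

n = 28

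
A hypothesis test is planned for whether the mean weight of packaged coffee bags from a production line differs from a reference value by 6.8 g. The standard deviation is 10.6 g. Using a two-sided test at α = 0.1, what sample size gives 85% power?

For a one-sample z-test, n = ((z_{α/2} + z_β)·σ/δ)².
z_{α/2} = 1.645 (two-sided α = 0.1); z_β = 1.036 (power 85% → β = 0.15).
n = (2.681 × 10.6 / 6.8)² = 17.47
Round up: n = 18.

18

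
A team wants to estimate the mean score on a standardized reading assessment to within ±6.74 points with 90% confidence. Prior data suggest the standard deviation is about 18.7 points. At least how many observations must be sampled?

21

For a mean, the margin of error is E = z·σ/√n, so n = (zσ/E)².
At 90% confidence, z = 1.645.
n = (1.645 × 18.7 / 6.74)² = 20.83
Round up: n = 21.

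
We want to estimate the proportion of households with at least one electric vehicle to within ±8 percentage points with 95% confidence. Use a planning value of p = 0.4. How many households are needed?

145

For a proportion with margin E = 0.08 at 95% confidence, z = 1.960.
n = p̂(1−p̂)(z/E)² = 0.4 × 0.6 × (1.960/0.08)² = 144.06
Round up: n = 145.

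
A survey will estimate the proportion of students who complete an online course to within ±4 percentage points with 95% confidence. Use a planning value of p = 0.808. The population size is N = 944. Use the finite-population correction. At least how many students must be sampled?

For a proportion with margin E = 0.04 at 95% confidence, z = 1.960.
n = p̂(1−p̂)(z/E)² = 0.808 × 0.192 × (1.960/0.04)² = 372.48 — call this n₀.
Finite-population correction with N = 944: n = n₀ / (1 + (n₀−1)/N) = 372.48 / 1.394 = 267.20
Round up: n = 268.

n = 268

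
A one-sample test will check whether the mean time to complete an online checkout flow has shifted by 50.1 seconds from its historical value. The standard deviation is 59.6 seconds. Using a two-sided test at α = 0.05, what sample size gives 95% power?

n = 19

For a one-sample z-test, n = ((z_{α/2} + z_β)·σ/δ)².
z_{α/2} = 1.960 (two-sided α = 0.05); z_β = 1.645 (power 95% → β = 0.05).
n = (3.605 × 59.6 / 50.1)² = 18.39
Round up: n = 19.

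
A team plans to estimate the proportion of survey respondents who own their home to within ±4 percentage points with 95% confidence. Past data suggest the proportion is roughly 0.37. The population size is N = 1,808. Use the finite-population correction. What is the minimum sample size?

For a proportion with margin E = 0.04 at 95% confidence, z = 1.960.
n = p̂(1−p̂)(z/E)² = 0.37 × 0.63 × (1.960/0.04)² = 559.67 — call this n₀.
Finite-population correction with N = 1,808: n = n₀ / (1 + (n₀−1)/N) = 559.67 / 1.309 = 427.56
Round up: n = 428.

428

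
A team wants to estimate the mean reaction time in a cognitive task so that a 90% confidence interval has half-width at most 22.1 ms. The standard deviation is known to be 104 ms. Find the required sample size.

For a mean, the margin of error is E = z·σ/√n, so n = (zσ/E)².
At 90% confidence, z = 1.645.
n = (1.645 × 104 / 22.1)² = 59.93
Round up: n = 60.

n = 60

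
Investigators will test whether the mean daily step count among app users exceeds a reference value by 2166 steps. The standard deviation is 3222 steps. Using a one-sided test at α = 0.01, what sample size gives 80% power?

23

For a one-sample z-test, n = ((z_α + z_β)·σ/δ)².
z_α = 2.326 (one-sided α = 0.01); z_β = 0.842 (power 80% → β = 0.2).
n = (3.168 × 3222 / 2166)² = 22.21
Round up: n = 23.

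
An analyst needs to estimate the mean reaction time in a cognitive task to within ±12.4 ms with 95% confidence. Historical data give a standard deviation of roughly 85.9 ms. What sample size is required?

For a mean, the margin of error is E = z·σ/√n, so n = (zσ/E)².
At 95% confidence, z = 1.960.
n = (1.960 × 85.9 / 12.4)² = 184.36
Round up: n = 185.

n = 185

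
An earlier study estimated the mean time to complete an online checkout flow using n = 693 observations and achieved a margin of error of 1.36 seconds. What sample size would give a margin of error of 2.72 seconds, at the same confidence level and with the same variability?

174

Margin of error scales as 1/√n, so n₂ = n₁·(E₁/E₂)².
n₂ = 693 × (1.36/2.72)² = 693 × 0.25 = 173.25
Round up: n₂ = 174.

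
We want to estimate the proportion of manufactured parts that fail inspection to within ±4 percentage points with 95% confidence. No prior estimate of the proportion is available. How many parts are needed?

601

For a proportion with margin E = 0.04 at 95% confidence, z = 1.960.
With no prior estimate, use p = 0.5, which maximizes p(1−p) at 0.25.
n = 0.25 × (z/E)² = 0.25 × (1.960/0.04)² = 600.25
Round up: n = 601.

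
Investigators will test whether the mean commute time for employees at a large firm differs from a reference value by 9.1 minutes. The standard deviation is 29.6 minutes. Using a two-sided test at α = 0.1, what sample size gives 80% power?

66

For a one-sample z-test, n = ((z_{α/2} + z_β)·σ/δ)².
z_{α/2} = 1.645 (two-sided α = 0.1); z_β = 0.842 (power 80% → β = 0.2).
n = (2.487 × 29.6 / 9.1)² = 65.44
Round up: n = 66.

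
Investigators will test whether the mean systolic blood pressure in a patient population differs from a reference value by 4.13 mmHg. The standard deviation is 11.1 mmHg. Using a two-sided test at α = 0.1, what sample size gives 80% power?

For a one-sample z-test, n = ((z_{α/2} + z_β)·σ/δ)².
z_{α/2} = 1.645 (two-sided α = 0.1); z_β = 0.842 (power 80% → β = 0.2).
n = (2.487 × 11.1 / 4.13)² = 44.68
Round up: n = 45.

45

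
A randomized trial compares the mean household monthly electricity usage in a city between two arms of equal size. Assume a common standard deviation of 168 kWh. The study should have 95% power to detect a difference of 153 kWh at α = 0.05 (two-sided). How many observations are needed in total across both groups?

For two equal groups, n per group = 2·((z_{α/2} + z_β)·σ/δ)².
z_{α/2} = 1.960; z_β = 1.645 (power 95%).
n = 2 × (3.605 × 168 / 153)² = 2 × 15.67 = 31.34
Round up: n = 32 per group.
Total across both groups: 2 × 32 = 64.

64 total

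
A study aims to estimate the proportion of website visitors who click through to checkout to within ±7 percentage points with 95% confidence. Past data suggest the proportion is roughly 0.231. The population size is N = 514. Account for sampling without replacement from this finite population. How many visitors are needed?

n = 110

For a proportion with margin E = 0.07 at 95% confidence, z = 1.960.
n = p̂(1−p̂)(z/E)² = 0.231 × 0.769 × (1.960/0.07)² = 139.27 — call this n₀.
Finite-population correction with N = 514: n = n₀ / (1 + (n₀−1)/N) = 139.27 / 1.269 = 109.75
Round up: n = 110.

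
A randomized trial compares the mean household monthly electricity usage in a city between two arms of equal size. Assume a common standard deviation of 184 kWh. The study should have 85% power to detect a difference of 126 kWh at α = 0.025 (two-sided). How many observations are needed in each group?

For two equal groups, n per group = 2·((z_{α/2} + z_β)·σ/δ)².
z_{α/2} = 2.241; z_β = 1.036 (power 85%).
n = 2 × (3.277 × 184 / 126)² = 2 × 22.90 = 45.80
Round up: n = 46 per group.

46 per group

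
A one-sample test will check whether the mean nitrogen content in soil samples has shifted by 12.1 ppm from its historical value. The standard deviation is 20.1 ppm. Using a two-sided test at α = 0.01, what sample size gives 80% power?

n = 33

For a one-sample z-test, n = ((z_{α/2} + z_β)·σ/δ)².
z_{α/2} = 2.576 (two-sided α = 0.01); z_β = 0.842 (power 80% → β = 0.2).
n = (3.418 × 20.1 / 12.1)² = 32.24
Round up: n = 33.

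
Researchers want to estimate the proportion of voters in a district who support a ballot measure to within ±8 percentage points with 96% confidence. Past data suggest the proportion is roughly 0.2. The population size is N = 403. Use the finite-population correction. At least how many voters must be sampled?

For a proportion with margin E = 0.08 at 96% confidence, z = 2.054.
n = p̂(1−p̂)(z/E)² = 0.2 × 0.8 × (2.054/0.08)² = 105.47 — call this n₀.
Finite-population correction with N = 403: n = n₀ / (1 + (n₀−1)/N) = 105.47 / 1.259 = 83.77
Round up: n = 84.

n = 84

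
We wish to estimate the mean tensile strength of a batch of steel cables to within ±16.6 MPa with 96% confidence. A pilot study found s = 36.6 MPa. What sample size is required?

For a mean, the margin of error is E = z·σ/√n, so n = (zσ/E)².
At 96% confidence, z = 2.054.
n = (2.054 × 36.6 / 16.6)² = 20.51
Round up: n = 21.

21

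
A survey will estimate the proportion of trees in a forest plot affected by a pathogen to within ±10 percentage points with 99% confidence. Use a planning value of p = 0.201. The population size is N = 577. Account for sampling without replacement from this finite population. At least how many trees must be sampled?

For a proportion with margin E = 0.1 at 99% confidence, z = 2.576.
n = p̂(1−p̂)(z/E)² = 0.201 × 0.799 × (2.576/0.1)² = 106.57 — call this n₀.
Finite-population correction with N = 577: n = n₀ / (1 + (n₀−1)/N) = 106.57 / 1.183 = 90.08
Round up: n = 91.

91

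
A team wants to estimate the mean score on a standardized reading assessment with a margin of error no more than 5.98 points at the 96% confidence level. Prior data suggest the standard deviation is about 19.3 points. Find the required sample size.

44

For a mean, the margin of error is E = z·σ/√n, so n = (zσ/E)².
At 96% confidence, z = 2.054.
n = (2.054 × 19.3 / 5.98)² = 43.95
Round up: n = 44.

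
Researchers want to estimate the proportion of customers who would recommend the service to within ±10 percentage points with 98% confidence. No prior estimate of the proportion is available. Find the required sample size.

For a proportion with margin E = 0.1 at 98% confidence, z = 2.326.
With no prior estimate, use p = 0.5, which maximizes p(1−p) at 0.25.
n = 0.25 × (z/E)² = 0.25 × (2.326/0.1)² = 135.26
Round up: n = 136.

136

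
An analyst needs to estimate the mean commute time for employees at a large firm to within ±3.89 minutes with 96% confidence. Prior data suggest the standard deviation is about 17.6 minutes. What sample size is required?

n = 87

For a mean, the margin of error is E = z·σ/√n, so n = (zσ/E)².
At 96% confidence, z = 2.054.
n = (2.054 × 17.6 / 3.89)² = 86.36
Round up: n = 87.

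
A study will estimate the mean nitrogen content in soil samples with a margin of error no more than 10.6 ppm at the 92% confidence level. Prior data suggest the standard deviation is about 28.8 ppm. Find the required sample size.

n = 23

For a mean, the margin of error is E = z·σ/√n, so n = (zσ/E)².
At 92% confidence, z = 1.751.
n = (1.751 × 28.8 / 10.6)² = 22.63
Round up: n = 23.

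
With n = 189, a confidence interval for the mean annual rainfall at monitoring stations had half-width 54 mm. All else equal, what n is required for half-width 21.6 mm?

1182

Margin of error scales as 1/√n, so n₂ = n₁·(E₁/E₂)².
n₂ = 189 × (54/21.6)² = 189 × 6.25 = 1181.25
Round up: n₂ = 1182.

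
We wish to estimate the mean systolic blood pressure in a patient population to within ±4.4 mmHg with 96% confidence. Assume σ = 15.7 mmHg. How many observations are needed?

For a mean, the margin of error is E = z·σ/√n, so n = (zσ/E)².
At 96% confidence, z = 2.054.
n = (2.054 × 15.7 / 4.4)² = 53.71
Round up: n = 54.

n = 54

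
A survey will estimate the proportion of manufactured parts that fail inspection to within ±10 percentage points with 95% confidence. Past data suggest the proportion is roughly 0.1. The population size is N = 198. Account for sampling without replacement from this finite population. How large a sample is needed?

For a proportion with margin E = 0.1 at 95% confidence, z = 1.960.
n = p̂(1−p̂)(z/E)² = 0.1 × 0.9 × (1.960/0.1)² = 34.57 — call this n₀.
Finite-population correction with N = 198: n = n₀ / (1 + (n₀−1)/N) = 34.57 / 1.17 = 29.55
Round up: n = 30.

n = 30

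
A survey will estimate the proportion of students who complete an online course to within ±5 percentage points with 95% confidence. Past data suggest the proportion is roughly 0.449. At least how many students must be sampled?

381

For a proportion with margin E = 0.05 at 95% confidence, z = 1.960.
n = p̂(1−p̂)(z/E)² = 0.449 × 0.551 × (1.960/0.05)² = 380.16
Round up: n = 381.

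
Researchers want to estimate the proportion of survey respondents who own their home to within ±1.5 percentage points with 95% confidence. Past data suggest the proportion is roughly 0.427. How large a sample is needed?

4178

For a proportion with margin E = 0.015 at 95% confidence, z = 1.960.
n = p̂(1−p̂)(z/E)² = 0.427 × 0.573 × (1.960/0.015)² = 4177.46
Round up: n = 4178.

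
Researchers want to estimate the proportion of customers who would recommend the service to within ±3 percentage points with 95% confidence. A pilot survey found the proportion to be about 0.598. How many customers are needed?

For a proportion with margin E = 0.03 at 95% confidence, z = 1.960.
n = p̂(1−p̂)(z/E)² = 0.598 × 0.402 × (1.960/0.03)² = 1026.12
Round up: n = 1027.

1027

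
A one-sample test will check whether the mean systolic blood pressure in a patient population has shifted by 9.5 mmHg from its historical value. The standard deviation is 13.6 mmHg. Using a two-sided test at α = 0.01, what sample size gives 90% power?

n = 31

For a one-sample z-test, n = ((z_{α/2} + z_β)·σ/δ)².
z_{α/2} = 2.576 (two-sided α = 0.01); z_β = 1.282 (power 90% → β = 0.1).
n = (3.858 × 13.6 / 9.5)² = 30.50
Round up: n = 31.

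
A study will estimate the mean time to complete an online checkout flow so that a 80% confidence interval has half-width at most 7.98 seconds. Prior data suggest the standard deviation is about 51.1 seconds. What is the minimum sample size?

For a mean, the margin of error is E = z·σ/√n, so n = (zσ/E)².
At 80% confidence, z = 1.282.
n = (1.282 × 51.1 / 7.98)² = 67.39
Round up: n = 68.

68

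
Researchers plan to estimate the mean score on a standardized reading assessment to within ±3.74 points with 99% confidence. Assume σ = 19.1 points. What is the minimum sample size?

n = 174

For a mean, the margin of error is E = z·σ/√n, so n = (zσ/E)².
At 99% confidence, z = 2.576.
n = (2.576 × 19.1 / 3.74)² = 173.07
Round up: n = 174.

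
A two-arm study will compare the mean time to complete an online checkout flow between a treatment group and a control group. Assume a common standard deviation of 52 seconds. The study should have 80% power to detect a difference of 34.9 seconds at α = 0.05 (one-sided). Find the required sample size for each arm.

For two equal groups, n per group = 2·((z_α + z_β)·σ/δ)².
z_α = 1.645; z_β = 0.842 (power 80%).
n = 2 × (2.487 × 52 / 34.9)² = 2 × 13.73 = 27.46
Round up: n = 28 per group.

28 per group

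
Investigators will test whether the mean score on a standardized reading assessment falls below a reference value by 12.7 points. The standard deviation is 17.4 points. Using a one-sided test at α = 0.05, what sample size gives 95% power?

For a one-sample z-test, n = ((z_α + z_β)·σ/δ)².
z_α = 1.645 (one-sided α = 0.05); z_β = 1.645 (power 95% → β = 0.05).
n = (3.290 × 17.4 / 12.7)² = 20.32
Round up: n = 21.

21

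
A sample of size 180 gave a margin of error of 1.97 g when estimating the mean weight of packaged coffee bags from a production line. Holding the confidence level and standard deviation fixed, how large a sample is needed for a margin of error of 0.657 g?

1619

Margin of error scales as 1/√n, so n₂ = n₁·(E₁/E₂)².
n₂ = 180 × (1.97/0.657)² = 180 × 8.991 = 1618.38
Round up: n₂ = 1619.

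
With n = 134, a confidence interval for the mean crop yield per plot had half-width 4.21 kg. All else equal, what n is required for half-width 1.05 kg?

Margin of error scales as 1/√n, so n₂ = n₁·(E₁/E₂)².
n₂ = 134 × (4.21/1.05)² = 134 × 16.08 = 2154.72
Round up: n₂ = 2155.

2155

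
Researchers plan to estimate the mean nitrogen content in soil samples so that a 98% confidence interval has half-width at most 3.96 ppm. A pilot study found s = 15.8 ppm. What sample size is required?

87

For a mean, the margin of error is E = z·σ/√n, so n = (zσ/E)².
At 98% confidence, z = 2.326.
n = (2.326 × 15.8 / 3.96)² = 86.13
Round up: n = 87.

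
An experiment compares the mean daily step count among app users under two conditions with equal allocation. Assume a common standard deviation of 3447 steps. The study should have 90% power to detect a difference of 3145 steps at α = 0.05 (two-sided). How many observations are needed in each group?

For two equal groups, n per group = 2·((z_{α/2} + z_β)·σ/δ)².
z_{α/2} = 1.960; z_β = 1.282 (power 90%).
n = 2 × (3.242 × 3447 / 3145)² = 2 × 12.63 = 25.26
Round up: n = 26 per group.

26 per group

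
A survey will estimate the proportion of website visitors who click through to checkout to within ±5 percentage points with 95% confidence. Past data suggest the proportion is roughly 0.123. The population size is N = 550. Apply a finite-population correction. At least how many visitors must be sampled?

128

For a proportion with margin E = 0.05 at 95% confidence, z = 1.960.
n = p̂(1−p̂)(z/E)² = 0.123 × 0.877 × (1.960/0.05)² = 165.76 — call this n₀.
Finite-population correction with N = 550: n = n₀ / (1 + (n₀−1)/N) = 165.76 / 1.3 = 127.51
Round up: n = 128.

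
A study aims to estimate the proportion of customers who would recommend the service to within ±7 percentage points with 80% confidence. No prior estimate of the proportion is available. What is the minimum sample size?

For a proportion with margin E = 0.07 at 80% confidence, z = 1.282.
With no prior estimate, use p = 0.5, which maximizes p(1−p) at 0.25.
n = 0.25 × (z/E)² = 0.25 × (1.282/0.07)² = 83.85
Round up: n = 84.

84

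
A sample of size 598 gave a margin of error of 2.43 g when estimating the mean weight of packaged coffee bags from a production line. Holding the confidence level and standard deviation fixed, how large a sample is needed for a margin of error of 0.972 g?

Margin of error scales as 1/√n, so n₂ = n₁·(E₁/E₂)².
n₂ = 598 × (2.43/0.972)² = 598 × 6.25 = 3737.50
Round up: n₂ = 3738.

3738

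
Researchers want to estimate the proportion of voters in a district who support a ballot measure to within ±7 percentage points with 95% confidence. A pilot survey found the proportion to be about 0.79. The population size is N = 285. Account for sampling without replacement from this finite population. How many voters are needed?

For a proportion with margin E = 0.07 at 95% confidence, z = 1.960.
n = p̂(1−p̂)(z/E)² = 0.79 × 0.21 × (1.960/0.07)² = 130.07 — call this n₀.
Finite-population correction with N = 285: n = n₀ / (1 + (n₀−1)/N) = 130.07 / 1.453 = 89.52
Round up: n = 90.

90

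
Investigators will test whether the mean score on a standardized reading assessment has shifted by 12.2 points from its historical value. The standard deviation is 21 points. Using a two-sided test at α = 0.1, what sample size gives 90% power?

n = 26

For a one-sample z-test, n = ((z_{α/2} + z_β)·σ/δ)².
z_{α/2} = 1.645 (two-sided α = 0.1); z_β = 1.282 (power 90% → β = 0.1).
n = (2.927 × 21 / 12.2)² = 25.38
Round up: n = 26.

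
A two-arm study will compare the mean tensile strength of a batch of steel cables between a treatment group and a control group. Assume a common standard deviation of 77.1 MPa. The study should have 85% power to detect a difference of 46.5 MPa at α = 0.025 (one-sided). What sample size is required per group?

50 per group

For two equal groups, n per group = 2·((z_α + z_β)·σ/δ)².
z_α = 1.960; z_β = 1.036 (power 85%).
n = 2 × (2.996 × 77.1 / 46.5)² = 2 × 24.68 = 49.36
Round up: n = 50 per group.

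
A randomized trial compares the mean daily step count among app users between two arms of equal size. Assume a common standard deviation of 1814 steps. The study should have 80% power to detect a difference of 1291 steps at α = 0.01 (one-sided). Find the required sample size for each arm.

40 per group

For two equal groups, n per group = 2·((z_α + z_β)·σ/δ)².
z_α = 2.326; z_β = 0.842 (power 80%).
n = 2 × (3.168 × 1814 / 1291)² = 2 × 19.81 = 39.62
Round up: n = 40 per group.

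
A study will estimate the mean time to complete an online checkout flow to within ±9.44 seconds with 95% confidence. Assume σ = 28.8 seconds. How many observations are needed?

36

For a mean, the margin of error is E = z·σ/√n, so n = (zσ/E)².
At 95% confidence, z = 1.960.
n = (1.960 × 28.8 / 9.44)² = 35.76
Round up: n = 36.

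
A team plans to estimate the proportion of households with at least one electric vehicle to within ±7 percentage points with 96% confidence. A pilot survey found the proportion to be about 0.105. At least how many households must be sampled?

81

For a proportion with margin E = 0.07 at 96% confidence, z = 2.054.
n = p̂(1−p̂)(z/E)² = 0.105 × 0.895 × (2.054/0.07)² = 80.91
Round up: n = 81.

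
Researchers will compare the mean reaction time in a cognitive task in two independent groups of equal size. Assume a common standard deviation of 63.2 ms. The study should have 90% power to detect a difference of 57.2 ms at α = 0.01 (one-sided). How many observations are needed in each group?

32 per group

For two equal groups, n per group = 2·((z_α + z_β)·σ/δ)².
z_α = 2.326; z_β = 1.282 (power 90%).
n = 2 × (3.608 × 63.2 / 57.2)² = 2 × 15.89 = 31.78
Round up: n = 32 per group.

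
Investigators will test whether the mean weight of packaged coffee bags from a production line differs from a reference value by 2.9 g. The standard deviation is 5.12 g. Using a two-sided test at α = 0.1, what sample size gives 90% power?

27

For a one-sample z-test, n = ((z_{α/2} + z_β)·σ/δ)².
z_{α/2} = 1.645 (two-sided α = 0.1); z_β = 1.282 (power 90% → β = 0.1).
n = (2.927 × 5.12 / 2.9)² = 26.70
Round up: n = 27.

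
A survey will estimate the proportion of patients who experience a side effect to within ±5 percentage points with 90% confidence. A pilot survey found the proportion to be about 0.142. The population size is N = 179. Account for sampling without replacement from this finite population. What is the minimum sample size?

For a proportion with margin E = 0.05 at 90% confidence, z = 1.645.
n = p̂(1−p̂)(z/E)² = 0.142 × 0.858 × (1.645/0.05)² = 131.88 — call this n₀.
Finite-population correction with N = 179: n = n₀ / (1 + (n₀−1)/N) = 131.88 / 1.731 = 76.19
Round up: n = 77.

n = 77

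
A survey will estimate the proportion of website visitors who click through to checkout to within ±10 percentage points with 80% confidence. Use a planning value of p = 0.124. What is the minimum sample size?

For a proportion with margin E = 0.1 at 80% confidence, z = 1.282.
n = p̂(1−p̂)(z/E)² = 0.124 × 0.876 × (1.282/0.1)² = 17.85
Round up: n = 18.

18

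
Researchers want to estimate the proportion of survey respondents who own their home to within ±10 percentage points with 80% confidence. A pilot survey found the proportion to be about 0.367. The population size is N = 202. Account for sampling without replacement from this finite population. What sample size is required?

For a proportion with margin E = 0.1 at 80% confidence, z = 1.282.
n = p̂(1−p̂)(z/E)² = 0.367 × 0.633 × (1.282/0.1)² = 38.18 — call this n₀.
Finite-population correction with N = 202: n = n₀ / (1 + (n₀−1)/N) = 38.18 / 1.184 = 32.25
Round up: n = 33.

33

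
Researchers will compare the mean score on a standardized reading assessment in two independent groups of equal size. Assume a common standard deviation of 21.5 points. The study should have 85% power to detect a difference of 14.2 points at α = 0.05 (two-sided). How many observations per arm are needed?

For two equal groups, n per group = 2·((z_{α/2} + z_β)·σ/δ)².
z_{α/2} = 1.960; z_β = 1.036 (power 85%).
n = 2 × (2.996 × 21.5 / 14.2)² = 2 × 20.58 = 41.16
Round up: n = 42 per group.

42 per group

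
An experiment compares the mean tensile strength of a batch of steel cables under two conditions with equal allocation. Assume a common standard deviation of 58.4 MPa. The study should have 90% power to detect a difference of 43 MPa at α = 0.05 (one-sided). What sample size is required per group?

32 per group

For two equal groups, n per group = 2·((z_α + z_β)·σ/δ)².
z_α = 1.645; z_β = 1.282 (power 90%).
n = 2 × (2.927 × 58.4 / 43)² = 2 × 15.80 = 31.60
Round up: n = 32 per group.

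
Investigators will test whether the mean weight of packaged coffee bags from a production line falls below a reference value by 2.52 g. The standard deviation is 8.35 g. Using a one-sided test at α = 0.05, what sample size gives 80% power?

For a one-sample z-test, n = ((z_α + z_β)·σ/δ)².
z_α = 1.645 (one-sided α = 0.05); z_β = 0.842 (power 80% → β = 0.2).
n = (2.487 × 8.35 / 2.52)² = 67.91
Round up: n = 68.

68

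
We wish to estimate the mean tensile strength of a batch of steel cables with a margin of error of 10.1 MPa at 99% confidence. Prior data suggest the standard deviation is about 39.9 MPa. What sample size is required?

For a mean, the margin of error is E = z·σ/√n, so n = (zσ/E)².
At 99% confidence, z = 2.576.
n = (2.576 × 39.9 / 10.1)² = 103.56
Round up: n = 104.

104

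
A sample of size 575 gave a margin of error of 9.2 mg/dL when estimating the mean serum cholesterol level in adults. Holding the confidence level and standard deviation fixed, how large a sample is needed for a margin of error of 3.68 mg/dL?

Margin of error scales as 1/√n, so n₂ = n₁·(E₁/E₂)².
n₂ = 575 × (9.2/3.68)² = 575 × 6.25 = 3593.75
Round up: n₂ = 3594.

3594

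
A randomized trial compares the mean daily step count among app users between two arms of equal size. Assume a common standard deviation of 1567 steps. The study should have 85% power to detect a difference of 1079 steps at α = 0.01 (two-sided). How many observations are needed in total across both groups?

For two equal groups, n per group = 2·((z_{α/2} + z_β)·σ/δ)².
z_{α/2} = 2.576; z_β = 1.036 (power 85%).
n = 2 × (3.612 × 1567 / 1079)² = 2 × 27.52 = 55.04
Round up: n = 56 per group.
Total across both groups: 2 × 56 = 112.

112 total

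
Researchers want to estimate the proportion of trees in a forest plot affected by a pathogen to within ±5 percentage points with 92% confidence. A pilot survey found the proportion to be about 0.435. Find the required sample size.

n = 302

For a proportion with margin E = 0.05 at 92% confidence, z = 1.751.
n = p̂(1−p̂)(z/E)² = 0.435 × 0.565 × (1.751/0.05)² = 301.42
Round up: n = 302.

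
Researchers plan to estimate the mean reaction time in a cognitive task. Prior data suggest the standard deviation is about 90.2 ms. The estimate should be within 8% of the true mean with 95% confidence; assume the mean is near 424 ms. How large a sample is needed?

For a mean, the margin of error is E = z·σ/√n, so n = (zσ/E)².
At 95% confidence, z = 1.960.
E = 8% of 424 = 33.92 ms.
n = (1.960 × 90.2 / 33.92)² = 27.17
Round up: n = 28.

n = 28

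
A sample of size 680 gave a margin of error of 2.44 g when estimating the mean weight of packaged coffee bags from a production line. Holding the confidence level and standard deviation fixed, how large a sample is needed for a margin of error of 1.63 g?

Margin of error scales as 1/√n, so n₂ = n₁·(E₁/E₂)².
n₂ = 680 × (2.44/1.63)² = 680 × 2.241 = 1523.88
Round up: n₂ = 1524.

1524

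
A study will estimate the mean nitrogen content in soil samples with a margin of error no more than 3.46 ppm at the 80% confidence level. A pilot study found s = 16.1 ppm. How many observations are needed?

36

For a mean, the margin of error is E = z·σ/√n, so n = (zσ/E)².
At 80% confidence, z = 1.282.
n = (1.282 × 16.1 / 3.46)² = 35.59
Round up: n = 36.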